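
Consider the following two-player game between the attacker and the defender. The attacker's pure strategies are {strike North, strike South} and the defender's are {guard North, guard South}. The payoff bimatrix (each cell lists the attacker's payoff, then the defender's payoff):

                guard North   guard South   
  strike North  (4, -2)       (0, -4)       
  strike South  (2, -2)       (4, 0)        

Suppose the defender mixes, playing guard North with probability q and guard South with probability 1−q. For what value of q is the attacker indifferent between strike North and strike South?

The defender's mix must leave the attacker indifferent between strike North and strike South.
  the attacker's expected payoff from strike North: q·4 + (1−q)·0 = 4q
  the attacker's expected payoff from strike South: q·2 + (1−q)·4 = -2q + 4
  4q = -2q + 4  ⇒  6q = 4  ⇒  q = 2/3.

q = 2/3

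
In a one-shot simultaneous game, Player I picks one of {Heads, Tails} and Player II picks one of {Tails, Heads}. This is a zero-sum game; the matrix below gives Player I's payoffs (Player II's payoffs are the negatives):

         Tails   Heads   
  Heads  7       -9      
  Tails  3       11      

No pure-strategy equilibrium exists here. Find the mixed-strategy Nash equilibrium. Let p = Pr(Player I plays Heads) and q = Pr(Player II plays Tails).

p = 1/3, q = 5/6

Set Player II's expected payoff from Tails equal to that from Heads:
  Player II's expected payoff from Tails: p·(-7) + (1−p)·(-3) = -4p - 3
  Player II's expected payoff from Heads: p·9 + (1−p)·(-11) = 20p - 11
  -4p - 3 = 20p - 11  ⇒  -24p = -8  ⇒  p = 1/3.
Player II's mix must leave Player I indifferent between Heads and Tails.
  Player I's payoff from Heads: q·7 + (1−q)·(-9) = 16q - 9
  Player I's payoff from Tails: q·3 + (1−q)·11 = -8q + 11
  16q - 9 = -8q + 11  ⇒  24q = 20  ⇒  q = 5/6.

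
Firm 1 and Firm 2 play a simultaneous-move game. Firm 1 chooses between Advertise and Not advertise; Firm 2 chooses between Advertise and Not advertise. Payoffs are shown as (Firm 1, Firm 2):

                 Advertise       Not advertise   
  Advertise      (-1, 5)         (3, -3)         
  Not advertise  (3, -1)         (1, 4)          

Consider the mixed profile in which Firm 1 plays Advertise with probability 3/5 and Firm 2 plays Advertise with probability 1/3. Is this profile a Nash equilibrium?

No

Given Firm 1's mix p = 3/5, Firm 2's payoff from Advertise is 13/5 but from Not advertise is -1/5. Firm 2 strictly prefers Advertise, so Firm 2 would not mix.
So the proposed profile is not a Nash equilibrium.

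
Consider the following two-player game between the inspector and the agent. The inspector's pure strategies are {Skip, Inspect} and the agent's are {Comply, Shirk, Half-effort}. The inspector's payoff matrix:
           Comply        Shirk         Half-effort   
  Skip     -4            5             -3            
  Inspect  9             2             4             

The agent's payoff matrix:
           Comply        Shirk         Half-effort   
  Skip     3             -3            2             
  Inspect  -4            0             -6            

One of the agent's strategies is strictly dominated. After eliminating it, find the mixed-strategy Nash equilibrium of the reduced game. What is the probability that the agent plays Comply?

q = 3/16

The agent's strategy Half-effort is strictly dominated by Comply: 3 > 2 and -4 > -6. Eliminate Half-effort.
The agent's mix must leave the inspector indifferent between Skip and Inspect.
  the inspector's payoff from Skip: q·(-4) + (1−q)·5 = -9q + 5
  the inspector's payoff from Inspect: q·9 + (1−q)·2 = 7q + 2
  -9q + 5 = 7q + 2  ⇒  -16q = -3  ⇒  q = 3/16.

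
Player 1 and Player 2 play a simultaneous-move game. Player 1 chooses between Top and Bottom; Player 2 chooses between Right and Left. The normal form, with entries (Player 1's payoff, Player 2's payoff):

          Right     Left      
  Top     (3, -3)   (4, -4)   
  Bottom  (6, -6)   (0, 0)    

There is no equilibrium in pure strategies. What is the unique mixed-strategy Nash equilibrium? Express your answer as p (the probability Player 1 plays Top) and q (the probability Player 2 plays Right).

p = 6/7, q = 4/7

In a mixed equilibrium Player 2 is indifferent between Right and Left; this condition fixes p.
  Player 2's expected payoff from Right: p·(-3) + (1−p)·(-6) = 3p - 6
  Player 2's expected payoff from Left: p·(-4) + (1−p)·0 = -4p
  3p - 6 = -4p  ⇒  7p = 6  ⇒  p = 6/7.
Player 2's mix must leave Player 1 indifferent between Top and Bottom.
  Player 1's expected payoff from Top: q·3 + (1−q)·4 = -q + 4
  Player 1's expected payoff from Bottom: q·6 + (1−q)·0 = 6q
  -q + 4 = 6q  ⇒  -7q = -4  ⇒  q = 4/7.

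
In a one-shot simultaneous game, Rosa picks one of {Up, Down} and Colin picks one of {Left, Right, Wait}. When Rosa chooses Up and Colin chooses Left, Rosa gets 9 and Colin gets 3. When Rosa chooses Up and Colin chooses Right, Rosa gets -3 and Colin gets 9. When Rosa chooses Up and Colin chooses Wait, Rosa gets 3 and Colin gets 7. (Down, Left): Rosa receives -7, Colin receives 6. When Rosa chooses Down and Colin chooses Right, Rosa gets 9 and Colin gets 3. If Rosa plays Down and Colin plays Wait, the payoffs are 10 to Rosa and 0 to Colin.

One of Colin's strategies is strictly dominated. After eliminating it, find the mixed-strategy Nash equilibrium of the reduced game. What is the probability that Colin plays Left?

q = 3/7

Colin's strategy Wait is strictly dominated by Right: 9 > 7 and 3 > 0. Eliminate Wait.
In a mixed equilibrium Rosa is indifferent between Up and Down; this condition fixes q.
  Rosa's expected payoff from Up: q·9 + (1−q)·(-3) = 12q - 3
  Rosa's expected payoff from Down: q·(-7) + (1−q)·9 = -16q + 9
  12q - 3 = -16q + 9  ⇒  28q = 12  ⇒  q = 3/7.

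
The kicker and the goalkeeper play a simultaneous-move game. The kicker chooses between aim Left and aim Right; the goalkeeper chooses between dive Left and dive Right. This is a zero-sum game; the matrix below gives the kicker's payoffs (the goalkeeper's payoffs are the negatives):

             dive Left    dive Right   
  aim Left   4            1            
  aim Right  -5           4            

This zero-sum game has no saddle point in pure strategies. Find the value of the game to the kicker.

Set the kicker's expected payoff from aim Left equal to that from aim Right:
  the kicker's expected payoff from aim Left: q·4 + (1−q)·1 = 3q + 1
  the kicker's expected payoff from aim Right: q·(-5) + (1−q)·4 = -9q + 4
  3q + 1 = -9q + 4  ⇒  12q = 3  ⇒  q = 1/4.
The value is the kicker's expected payoff against this mix (using aim Left): (1/4)·4 + (3/4)·1 = 7/4.

v = 7/4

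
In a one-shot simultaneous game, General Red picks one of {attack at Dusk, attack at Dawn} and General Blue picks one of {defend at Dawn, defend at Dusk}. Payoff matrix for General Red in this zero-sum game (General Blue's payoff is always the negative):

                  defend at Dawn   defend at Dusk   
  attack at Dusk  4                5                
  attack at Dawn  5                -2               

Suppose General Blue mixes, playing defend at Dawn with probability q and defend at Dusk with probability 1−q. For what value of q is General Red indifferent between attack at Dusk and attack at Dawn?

q = 7/8

In a mixed equilibrium General Red is indifferent between attack at Dusk and attack at Dawn; this condition fixes q.
  General Red's payoff from attack at Dusk: q·4 + (1−q)·5 = -q + 5
  General Red's payoff from attack at Dawn: q·5 + (1−q)·(-2) = 7q - 2
  -q + 5 = 7q - 2  ⇒  -8q = -7  ⇒  q = 7/8.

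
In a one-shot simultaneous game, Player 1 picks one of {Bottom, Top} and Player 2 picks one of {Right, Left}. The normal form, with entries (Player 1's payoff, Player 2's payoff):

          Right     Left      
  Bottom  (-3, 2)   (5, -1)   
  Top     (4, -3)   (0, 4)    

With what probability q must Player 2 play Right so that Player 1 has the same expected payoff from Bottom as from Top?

q = 5/12

Player 1's indifference between Bottom and Top determines Player 2's mixing probability q:
  Player 1's payoff to Bottom: q·(-3) + (1−q)·5 = -8q + 5
  Player 1's payoff to Top: q·4 + (1−q)·0 = 4q
  -8q + 5 = 4q  ⇒  -12q = -5  ⇒  q = 5/12.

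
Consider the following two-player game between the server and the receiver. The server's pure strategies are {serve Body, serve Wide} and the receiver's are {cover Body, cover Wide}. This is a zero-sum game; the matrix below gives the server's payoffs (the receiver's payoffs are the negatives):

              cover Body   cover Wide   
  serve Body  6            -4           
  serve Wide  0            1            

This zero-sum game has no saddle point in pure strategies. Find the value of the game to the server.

The receiver's mix must leave the server indifferent between serve Body and serve Wide.
  the server's expected payoff from serve Body: q·6 + (1−q)·(-4) = 10q - 4
  the server's expected payoff from serve Wide: q·0 + (1−q)·1 = -q + 1
  10q - 4 = -q + 1  ⇒  11q = 5  ⇒  q = 5/11.
The value is the server's expected payoff against this mix (using serve Body): (5/11)·6 + (6/11)·(-4) = 6/11.

v = 6/11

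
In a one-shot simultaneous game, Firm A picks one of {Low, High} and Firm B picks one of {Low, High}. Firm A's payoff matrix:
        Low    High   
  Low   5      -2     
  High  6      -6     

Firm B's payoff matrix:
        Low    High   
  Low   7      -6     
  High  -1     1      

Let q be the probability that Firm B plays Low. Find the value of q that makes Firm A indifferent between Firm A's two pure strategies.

q = 4/5

Firm B's mix must leave Firm A indifferent between Low and High.
  Firm A's payoff from Low: q·5 + (1−q)·(-2) = 7q - 2
  Firm A's payoff from High: q·6 + (1−q)·(-6) = 12q - 6
  7q - 2 = 12q - 6  ⇒  -5q = -4  ⇒  q = 4/5.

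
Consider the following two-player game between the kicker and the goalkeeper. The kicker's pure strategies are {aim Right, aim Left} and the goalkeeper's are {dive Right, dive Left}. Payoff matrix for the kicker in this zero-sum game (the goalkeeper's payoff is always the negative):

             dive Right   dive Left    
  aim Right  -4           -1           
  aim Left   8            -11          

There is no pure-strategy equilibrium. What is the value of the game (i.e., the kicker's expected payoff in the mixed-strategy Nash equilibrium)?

The goalkeeper's mix must leave the kicker indifferent between aim Right and aim Left.
  the kicker's expected payoff from aim Right: q·(-4) + (1−q)·(-1) = -3q - 1
  the kicker's expected payoff from aim Left: q·8 + (1−q)·(-11) = 19q - 11
  -3q - 1 = 19q - 11  ⇒  -22q = -10  ⇒  q = 5/11.
The value is the kicker's expected payoff against this mix (using aim Right): (5/11)·(-4) + (6/11)·(-1) = -26/11.

v = -26/11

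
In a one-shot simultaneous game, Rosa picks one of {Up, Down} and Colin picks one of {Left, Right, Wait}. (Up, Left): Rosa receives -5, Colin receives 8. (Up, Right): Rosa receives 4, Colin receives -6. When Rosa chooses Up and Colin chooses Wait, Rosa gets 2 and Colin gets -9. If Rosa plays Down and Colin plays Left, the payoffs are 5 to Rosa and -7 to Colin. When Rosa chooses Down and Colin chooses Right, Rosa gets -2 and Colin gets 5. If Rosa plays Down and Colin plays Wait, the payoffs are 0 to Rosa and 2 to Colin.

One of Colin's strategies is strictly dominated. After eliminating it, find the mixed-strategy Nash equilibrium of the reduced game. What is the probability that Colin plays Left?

Colin's strategy Wait is strictly dominated by Right: -6 > -9 and 5 > 2. Eliminate Wait.
Set Rosa's expected payoff from Up equal to that from Down:
  Rosa's expected payoff from Up: q·(-5) + (1−q)·4 = -9q + 4
  Rosa's expected payoff from Down: q·5 + (1−q)·(-2) = 7q - 2
  -9q + 4 = 7q - 2  ⇒  -16q = -6  ⇒  q = 3/8.

q = 3/8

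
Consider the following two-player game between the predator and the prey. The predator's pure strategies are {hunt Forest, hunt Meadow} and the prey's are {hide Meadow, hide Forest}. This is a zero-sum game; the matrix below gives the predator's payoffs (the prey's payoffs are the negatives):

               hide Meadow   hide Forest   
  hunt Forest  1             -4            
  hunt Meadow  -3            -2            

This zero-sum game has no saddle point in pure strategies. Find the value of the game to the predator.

For the predator to be willing to mix, the predator must be indifferent between hunt Forest and hunt Meadow, which pins down the prey's mix.
  the predator's payoff to hunt Forest: q·1 + (1−q)·(-4) = 5q - 4
  the predator's payoff to hunt Meadow: q·(-3) + (1−q)·(-2) = -q - 2
  5q - 4 = -q - 2  ⇒  6q = 2  ⇒  q = 1/3.
The value is the predator's expected payoff against this mix (using hunt Forest): (1/3)·1 + (2/3)·(-4) = -7/3.

v = -7/3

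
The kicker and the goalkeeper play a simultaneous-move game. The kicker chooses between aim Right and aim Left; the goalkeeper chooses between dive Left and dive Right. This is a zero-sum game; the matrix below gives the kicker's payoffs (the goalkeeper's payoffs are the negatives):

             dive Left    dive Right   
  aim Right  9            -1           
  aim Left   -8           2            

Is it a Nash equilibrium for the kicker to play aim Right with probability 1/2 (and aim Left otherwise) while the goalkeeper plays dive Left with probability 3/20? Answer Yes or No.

Check the goalkeeper's indifference given the kicker's mix p = 1/2:
  payoff from dive Left = -1/2; payoff from dive Right = -1/2 — equal.
Check the kicker's indifference given the goalkeeper's mix q = 3/20:
  payoff from aim Right = 1/2; payoff from aim Left = 1/2 — equal.
Both players are indifferent, so neither can profitably deviate.

Yes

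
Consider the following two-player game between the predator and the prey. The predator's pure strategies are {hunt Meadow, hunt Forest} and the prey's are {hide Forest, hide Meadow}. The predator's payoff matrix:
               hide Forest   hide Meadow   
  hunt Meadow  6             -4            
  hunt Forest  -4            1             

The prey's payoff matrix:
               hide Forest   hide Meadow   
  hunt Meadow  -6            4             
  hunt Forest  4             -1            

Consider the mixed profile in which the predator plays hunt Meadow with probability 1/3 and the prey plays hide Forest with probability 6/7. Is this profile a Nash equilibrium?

Given the prey's mix q = 6/7, the predator's payoff from hunt Meadow is 32/7 but from hunt Forest is -23/7. The predator strictly prefers hunt Meadow, so the predator would not mix.
So the proposed profile is not a Nash equilibrium.

No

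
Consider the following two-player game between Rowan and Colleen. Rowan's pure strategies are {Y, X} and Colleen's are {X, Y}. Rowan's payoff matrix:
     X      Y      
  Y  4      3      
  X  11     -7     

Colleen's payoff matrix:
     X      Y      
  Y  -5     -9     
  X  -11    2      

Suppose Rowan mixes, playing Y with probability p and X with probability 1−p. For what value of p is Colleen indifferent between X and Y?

Rowan's mix must leave Colleen indifferent between X and Y.
  Colleen's payoff to X: p·(-5) + (1−p)·(-11) = 6p - 11
  Colleen's payoff to Y: p·(-9) + (1−p)·2 = -11p + 2
  6p - 11 = -11p + 2  ⇒  17p = 13  ⇒  p = 13/17.

p = 13/17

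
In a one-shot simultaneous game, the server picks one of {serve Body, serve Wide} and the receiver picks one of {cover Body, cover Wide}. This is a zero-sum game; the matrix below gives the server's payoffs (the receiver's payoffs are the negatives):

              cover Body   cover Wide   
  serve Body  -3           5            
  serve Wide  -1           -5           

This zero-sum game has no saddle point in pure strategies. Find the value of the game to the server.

For the server to be willing to mix, the server must be indifferent between serve Body and serve Wide, which pins down the receiver's mix.
  the server's payoff to serve Body: q·(-3) + (1−q)·5 = -8q + 5
  the server's payoff to serve Wide: q·(-1) + (1−q)·(-5) = 4q - 5
  -8q + 5 = 4q - 5  ⇒  -12q = -10  ⇒  q = 5/6.
The value is the server's expected payoff against this mix (using serve Body): (5/6)·(-3) + (1/6)·5 = -5/3.

v = -5/3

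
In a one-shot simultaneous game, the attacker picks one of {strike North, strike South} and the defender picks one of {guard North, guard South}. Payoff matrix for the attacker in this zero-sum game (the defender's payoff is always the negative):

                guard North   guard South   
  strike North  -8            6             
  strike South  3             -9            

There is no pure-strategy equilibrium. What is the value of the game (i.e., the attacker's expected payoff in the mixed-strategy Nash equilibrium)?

v = -27/13

In a mixed equilibrium the attacker is indifferent between strike North and strike South; this condition fixes q.
  the attacker's payoff to strike North: q·(-8) + (1−q)·6 = -14q + 6
  the attacker's payoff to strike South: q·3 + (1−q)·(-9) = 12q - 9
  -14q + 6 = 12q - 9  ⇒  -26q = -15  ⇒  q = 15/26.
The value is the attacker's expected payoff against this mix (using strike North): (15/26)·(-8) + (11/26)·6 = -27/13.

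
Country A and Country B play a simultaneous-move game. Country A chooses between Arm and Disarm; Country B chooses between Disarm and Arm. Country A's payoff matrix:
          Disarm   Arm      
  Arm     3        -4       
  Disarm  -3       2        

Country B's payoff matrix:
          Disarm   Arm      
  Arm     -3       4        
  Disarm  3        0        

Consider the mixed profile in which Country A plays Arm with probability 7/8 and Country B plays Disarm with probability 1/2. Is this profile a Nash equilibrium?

No

Given Country A's mix p = 7/8, Country B's payoff from Disarm is -9/4 but from Arm is 7/2. Country B strictly prefers Arm, so Country B would not mix.
So the proposed profile is not a Nash equilibrium.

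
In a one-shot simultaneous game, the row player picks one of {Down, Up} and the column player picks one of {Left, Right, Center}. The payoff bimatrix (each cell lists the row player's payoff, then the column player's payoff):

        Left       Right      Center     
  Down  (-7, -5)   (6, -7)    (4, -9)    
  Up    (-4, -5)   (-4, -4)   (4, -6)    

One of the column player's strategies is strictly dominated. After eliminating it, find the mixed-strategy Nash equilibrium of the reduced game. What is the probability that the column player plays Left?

q = 10/13

The column player's strategy Center is strictly dominated by Right: -7 > -9 and -4 > -6. Eliminate Center.
In a mixed equilibrium the row player is indifferent between Down and Up; this condition fixes q.
  the row player's payoff to Down: q·(-7) + (1−q)·6 = -13q + 6
  the row player's payoff to Up: q·(-4) + (1−q)·(-4) = -4
  -13q + 6 = -4  ⇒  -13q = -10  ⇒  q = 10/13.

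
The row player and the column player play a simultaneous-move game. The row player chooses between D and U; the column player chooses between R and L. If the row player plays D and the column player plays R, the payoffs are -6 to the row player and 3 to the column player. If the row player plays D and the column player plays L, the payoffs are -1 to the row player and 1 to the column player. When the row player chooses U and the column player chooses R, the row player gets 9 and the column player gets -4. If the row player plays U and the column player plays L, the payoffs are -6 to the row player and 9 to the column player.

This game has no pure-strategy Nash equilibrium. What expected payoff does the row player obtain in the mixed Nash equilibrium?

The column player's mix must leave the row player indifferent between D and U.
  the row player's payoff to D: q·(-6) + (1−q)·(-1) = -5q - 1
  the row player's payoff to U: q·9 + (1−q)·(-6) = 15q - 6
  -5q - 1 = 15q - 6  ⇒  -20q = -5  ⇒  q = 1/4.
At equilibrium the row player is indifferent across rows, so the row player's payoff equals the payoff from D: (1/4)·(-6) + (3/4)·(-1) = -9/4.

-9/4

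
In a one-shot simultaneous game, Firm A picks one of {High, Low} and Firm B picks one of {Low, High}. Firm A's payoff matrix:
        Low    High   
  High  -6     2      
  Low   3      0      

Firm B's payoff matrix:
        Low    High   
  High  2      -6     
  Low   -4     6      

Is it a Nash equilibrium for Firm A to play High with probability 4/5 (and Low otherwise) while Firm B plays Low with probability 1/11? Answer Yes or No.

Given Firm A's mix p = 4/5, Firm B's payoff from Low is 4/5 but from High is -18/5. Firm B strictly prefers Low, so Firm B would not mix.
So the proposed profile is not a Nash equilibrium.

No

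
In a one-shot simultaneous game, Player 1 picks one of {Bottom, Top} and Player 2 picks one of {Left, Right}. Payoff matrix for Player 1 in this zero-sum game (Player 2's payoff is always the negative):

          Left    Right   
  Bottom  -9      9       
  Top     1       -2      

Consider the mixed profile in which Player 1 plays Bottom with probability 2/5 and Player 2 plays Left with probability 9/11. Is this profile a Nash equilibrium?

Given Player 1's mix p = 2/5, Player 2's payoff from Left is 3 but from Right is -12/5. Player 2 strictly prefers Left, so Player 2 would not mix.
So the proposed profile is not a Nash equilibrium.

No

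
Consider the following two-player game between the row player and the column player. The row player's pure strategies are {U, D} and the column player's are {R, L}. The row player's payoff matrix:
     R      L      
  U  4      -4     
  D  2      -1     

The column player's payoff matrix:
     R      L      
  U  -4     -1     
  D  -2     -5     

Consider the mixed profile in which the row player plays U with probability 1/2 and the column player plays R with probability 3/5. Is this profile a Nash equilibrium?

Check the column player's indifference given the row player's mix p = 1/2:
  payoff from R = -3; payoff from L = -3 — equal.
Check the row player's indifference given the column player's mix q = 3/5:
  payoff from U = 4/5; payoff from D = 4/5 — equal.
Both players are indifferent, so neither can profitably deviate.

Yes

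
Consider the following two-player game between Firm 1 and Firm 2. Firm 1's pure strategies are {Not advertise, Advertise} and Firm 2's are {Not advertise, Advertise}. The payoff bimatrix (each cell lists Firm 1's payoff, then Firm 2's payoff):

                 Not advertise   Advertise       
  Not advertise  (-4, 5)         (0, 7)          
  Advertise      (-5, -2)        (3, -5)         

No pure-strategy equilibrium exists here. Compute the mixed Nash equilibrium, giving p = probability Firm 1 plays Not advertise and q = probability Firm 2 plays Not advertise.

Set Firm 2's expected payoff from Not advertise equal to that from Advertise:
  Firm 2's payoff from Not advertise: p·5 + (1−p)·(-2) = 7p - 2
  Firm 2's payoff from Advertise: p·7 + (1−p)·(-5) = 12p - 5
  7p - 2 = 12p - 5  ⇒  -5p = -3  ⇒  p = 3/5.
In a mixed equilibrium Firm 1 is indifferent between Not advertise and Advertise; this condition fixes q.
  Firm 1's payoff from Not advertise: q·(-4) + (1−q)·0 = -4q
  Firm 1's payoff from Advertise: q·(-5) + (1−q)·3 = -8q + 3
  -4q = -8q + 3  ⇒  4q = 3  ⇒  q = 3/4.

p = 3/5, q = 3/4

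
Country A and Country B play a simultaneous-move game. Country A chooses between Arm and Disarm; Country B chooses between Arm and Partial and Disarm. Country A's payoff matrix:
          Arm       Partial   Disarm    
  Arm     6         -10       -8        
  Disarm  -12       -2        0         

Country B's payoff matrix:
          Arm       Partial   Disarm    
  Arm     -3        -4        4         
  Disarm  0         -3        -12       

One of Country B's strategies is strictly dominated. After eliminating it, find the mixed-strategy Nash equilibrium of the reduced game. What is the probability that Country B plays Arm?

Country B's strategy Partial is strictly dominated by Arm: -3 > -4 and 0 > -3. Eliminate Partial.
Country A's indifference between Arm and Disarm determines Country B's mixing probability q:
  Country A's payoff to Arm: q·6 + (1−q)·(-8) = 14q - 8
  Country A's payoff to Disarm: q·(-12) + (1−q)·0 = -12q
  14q - 8 = -12q  ⇒  26q = 8  ⇒  q = 4/13.

q = 4/13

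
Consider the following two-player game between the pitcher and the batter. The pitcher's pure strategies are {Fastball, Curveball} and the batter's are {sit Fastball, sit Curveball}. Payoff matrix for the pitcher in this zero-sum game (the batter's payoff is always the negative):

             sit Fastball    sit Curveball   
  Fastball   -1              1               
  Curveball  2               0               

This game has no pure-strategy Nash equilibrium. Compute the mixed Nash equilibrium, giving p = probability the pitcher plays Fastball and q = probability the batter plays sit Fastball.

p = 1/2, q = 1/4

In a mixed equilibrium the batter is indifferent between sit Fastball and sit Curveball; this condition fixes p.
  the batter's expected payoff from sit Fastball: p·1 + (1−p)·(-2) = 3p - 2
  the batter's expected payoff from sit Curveball: p·(-1) + (1−p)·0 = -p
  3p - 2 = -p  ⇒  4p = 2  ⇒  p = 1/2.
In a mixed equilibrium the pitcher is indifferent between Fastball and Curveball; this condition fixes q.
  the pitcher's expected payoff from Fastball: q·(-1) + (1−q)·1 = -2q + 1
  the pitcher's expected payoff from Curveball: q·2 + (1−q)·0 = 2q
  -2q + 1 = 2q  ⇒  -4q = -1  ⇒  q = 1/4.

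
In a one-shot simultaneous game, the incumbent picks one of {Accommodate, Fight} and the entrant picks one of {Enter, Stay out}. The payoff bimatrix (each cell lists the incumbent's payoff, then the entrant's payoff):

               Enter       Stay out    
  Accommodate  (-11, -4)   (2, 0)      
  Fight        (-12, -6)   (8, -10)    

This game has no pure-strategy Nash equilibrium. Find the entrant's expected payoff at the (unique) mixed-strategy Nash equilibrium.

The entrant's indifference between Enter and Stay out determines the incumbent's mixing probability p:
  the entrant's expected payoff from Enter: p·(-4) + (1−p)·(-6) = 2p - 6
  the entrant's expected payoff from Stay out: p·0 + (1−p)·(-10) = 10p - 10
  2p - 6 = 10p - 10  ⇒  -8p = -4  ⇒  p = 1/2.
At equilibrium the entrant is indifferent across columns, so the entrant's payoff equals the payoff from Enter: (1/2)·(-4) + (1/2)·(-6) = -5.

-5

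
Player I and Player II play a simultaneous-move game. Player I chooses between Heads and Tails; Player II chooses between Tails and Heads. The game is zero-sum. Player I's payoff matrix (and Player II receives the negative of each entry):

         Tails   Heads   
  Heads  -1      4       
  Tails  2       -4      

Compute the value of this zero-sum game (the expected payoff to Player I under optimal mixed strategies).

In a mixed equilibrium Player I is indifferent between Heads and Tails; this condition fixes q.
  Player I's payoff from Heads: q·(-1) + (1−q)·4 = -5q + 4
  Player I's payoff from Tails: q·2 + (1−q)·(-4) = 6q - 4
  -5q + 4 = 6q - 4  ⇒  -11q = -8  ⇒  q = 8/11.
The value is Player I's expected payoff against this mix (using Heads): (8/11)·(-1) + (3/11)·4 = 4/11.

v = 4/11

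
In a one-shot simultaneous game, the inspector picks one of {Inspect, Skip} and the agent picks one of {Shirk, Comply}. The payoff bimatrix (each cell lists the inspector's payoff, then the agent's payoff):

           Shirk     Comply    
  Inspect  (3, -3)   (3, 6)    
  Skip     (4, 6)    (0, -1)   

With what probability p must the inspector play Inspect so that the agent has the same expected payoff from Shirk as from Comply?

In a mixed equilibrium the agent is indifferent between Shirk and Comply; this condition fixes p.
  the agent's expected payoff from Shirk: p·(-3) + (1−p)·6 = -9p + 6
  the agent's expected payoff from Comply: p·6 + (1−p)·(-1) = 7p - 1
  -9p + 6 = 7p - 1  ⇒  -16p = -7  ⇒  p = 7/16.

p = 7/16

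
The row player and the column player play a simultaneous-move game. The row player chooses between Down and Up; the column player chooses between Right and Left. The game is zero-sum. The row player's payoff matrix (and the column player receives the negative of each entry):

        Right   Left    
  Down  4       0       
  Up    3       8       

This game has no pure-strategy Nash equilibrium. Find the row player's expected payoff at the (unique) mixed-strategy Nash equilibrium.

32/9

The row player's indifference between Down and Up determines the column player's mixing probability q:
  the row player's payoff from Down: q·4 + (1−q)·0 = 4q
  the row player's payoff from Up: q·3 + (1−q)·8 = -5q + 8
  4q = -5q + 8  ⇒  9q = 8  ⇒  q = 8/9.
At equilibrium the row player is indifferent across rows, so the row player's payoff equals the payoff from Down: (8/9)·4 + (1/9)·0 = 32/9.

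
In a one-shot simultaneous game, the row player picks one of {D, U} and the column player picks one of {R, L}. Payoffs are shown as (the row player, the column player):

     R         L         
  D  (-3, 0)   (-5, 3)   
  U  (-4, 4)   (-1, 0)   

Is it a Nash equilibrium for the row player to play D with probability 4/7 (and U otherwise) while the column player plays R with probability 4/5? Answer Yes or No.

Check the column player's indifference given the row player's mix p = 4/7:
  payoff from R = 12/7; payoff from L = 12/7 — equal.
Check the row player's indifference given the column player's mix q = 4/5:
  payoff from D = -17/5; payoff from U = -17/5 — equal.
Both players are indifferent, so neither can profitably deviate.

Yes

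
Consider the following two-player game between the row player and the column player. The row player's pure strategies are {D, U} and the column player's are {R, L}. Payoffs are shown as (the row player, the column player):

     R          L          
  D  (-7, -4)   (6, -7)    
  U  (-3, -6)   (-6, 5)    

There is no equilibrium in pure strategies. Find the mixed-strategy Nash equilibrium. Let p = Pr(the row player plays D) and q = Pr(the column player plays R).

p = 11/14, q = 3/4

The column player's indifference between R and L determines the row player's mixing probability p:
  the column player's expected payoff from R: p·(-4) + (1−p)·(-6) = 2p - 6
  the column player's expected payoff from L: p·(-7) + (1−p)·5 = -12p + 5
  2p - 6 = -12p + 5  ⇒  14p = 11  ⇒  p = 11/14.
Set the row player's expected payoff from D equal to that from U:
  the row player's expected payoff from D: q·(-7) + (1−q)·6 = -13q + 6
  the row player's expected payoff from U: q·(-3) + (1−q)·(-6) = 3q - 6
  -13q + 6 = 3q - 6  ⇒  -16q = -12  ⇒  q = 3/4.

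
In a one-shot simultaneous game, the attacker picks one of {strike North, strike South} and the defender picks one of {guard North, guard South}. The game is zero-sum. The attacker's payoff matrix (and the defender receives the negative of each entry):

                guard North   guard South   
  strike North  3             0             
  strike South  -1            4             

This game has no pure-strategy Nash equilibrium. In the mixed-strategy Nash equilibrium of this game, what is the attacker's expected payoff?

The defender's mix must leave the attacker indifferent between strike North and strike South.
  the attacker's payoff from strike North: q·3 + (1−q)·0 = 3q
  the attacker's payoff from strike South: q·(-1) + (1−q)·4 = -5q + 4
  3q = -5q + 4  ⇒  8q = 4  ⇒  q = 1/2.
At equilibrium the attacker is indifferent across rows, so the attacker's payoff equals the payoff from strike North: (1/2)·3 + (1/2)·0 = 3/2.

3/2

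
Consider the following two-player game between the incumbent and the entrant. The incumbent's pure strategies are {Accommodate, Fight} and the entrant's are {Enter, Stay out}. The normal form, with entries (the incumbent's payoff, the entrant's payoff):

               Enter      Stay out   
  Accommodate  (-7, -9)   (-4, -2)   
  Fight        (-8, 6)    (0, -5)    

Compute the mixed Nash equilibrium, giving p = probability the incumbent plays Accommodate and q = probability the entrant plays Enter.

p = 11/18, q = 4/5

The entrant's indifference between Enter and Stay out determines the incumbent's mixing probability p:
  the entrant's expected payoff from Enter: p·(-9) + (1−p)·6 = -15p + 6
  the entrant's expected payoff from Stay out: p·(-2) + (1−p)·(-5) = 3p - 5
  -15p + 6 = 3p - 5  ⇒  -18p = -11  ⇒  p = 11/18.
The entrant's mix must leave the incumbent indifferent between Accommodate and Fight.
  the incumbent's payoff from Accommodate: q·(-7) + (1−q)·(-4) = -3q - 4
  the incumbent's payoff from Fight: q·(-8) + (1−q)·0 = -8q
  -3q - 4 = -8q  ⇒  5q = 4  ⇒  q = 4/5.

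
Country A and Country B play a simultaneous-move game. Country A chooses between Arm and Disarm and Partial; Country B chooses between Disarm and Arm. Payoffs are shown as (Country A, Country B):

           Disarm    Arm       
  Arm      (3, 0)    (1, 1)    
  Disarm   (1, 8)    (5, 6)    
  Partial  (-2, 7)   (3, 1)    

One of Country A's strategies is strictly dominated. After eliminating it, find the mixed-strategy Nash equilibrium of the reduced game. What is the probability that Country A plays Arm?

p = 2/3

Country A's strategy Partial is strictly dominated by Disarm: 1 > -2 and 5 > 3. Eliminate Partial.
For Country B to be willing to mix, Country B must be indifferent between Disarm and Arm, which pins down Country A's mix.
  Country B's expected payoff from Disarm: p·0 + (1−p)·8 = -8p + 8
  Country B's expected payoff from Arm: p·1 + (1−p)·6 = -5p + 6
  -8p + 8 = -5p + 6  ⇒  -3p = -2  ⇒  p = 2/3.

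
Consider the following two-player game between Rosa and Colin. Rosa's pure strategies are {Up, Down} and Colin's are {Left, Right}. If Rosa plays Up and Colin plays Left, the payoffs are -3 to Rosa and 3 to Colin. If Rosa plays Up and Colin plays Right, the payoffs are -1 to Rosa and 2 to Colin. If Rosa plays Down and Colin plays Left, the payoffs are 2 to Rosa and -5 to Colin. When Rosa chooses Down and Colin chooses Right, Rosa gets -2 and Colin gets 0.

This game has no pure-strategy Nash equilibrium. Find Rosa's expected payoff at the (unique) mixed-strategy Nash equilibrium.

In a mixed equilibrium Rosa is indifferent between Up and Down; this condition fixes q.
  Rosa's payoff to Up: q·(-3) + (1−q)·(-1) = -2q - 1
  Rosa's payoff to Down: q·2 + (1−q)·(-2) = 4q - 2
  -2q - 1 = 4q - 2  ⇒  -6q = -1  ⇒  q = 1/6.
At equilibrium Rosa is indifferent across rows, so Rosa's payoff equals the payoff from Up: (1/6)·(-3) + (5/6)·(-1) = -4/3.

-4/3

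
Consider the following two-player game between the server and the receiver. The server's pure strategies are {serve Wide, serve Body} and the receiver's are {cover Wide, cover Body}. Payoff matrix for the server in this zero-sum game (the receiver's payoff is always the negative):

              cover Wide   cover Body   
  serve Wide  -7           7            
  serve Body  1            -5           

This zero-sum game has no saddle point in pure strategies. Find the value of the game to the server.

In a mixed equilibrium the server is indifferent between serve Wide and serve Body; this condition fixes q.
  the server's expected payoff from serve Wide: q·(-7) + (1−q)·7 = -14q + 7
  the server's expected payoff from serve Body: q·1 + (1−q)·(-5) = 6q - 5
  -14q + 7 = 6q - 5  ⇒  -20q = -12  ⇒  q = 3/5.
The value is the server's expected payoff against this mix (using serve Wide): (3/5)·(-7) + (2/5)·7 = -7/5.

v = -7/5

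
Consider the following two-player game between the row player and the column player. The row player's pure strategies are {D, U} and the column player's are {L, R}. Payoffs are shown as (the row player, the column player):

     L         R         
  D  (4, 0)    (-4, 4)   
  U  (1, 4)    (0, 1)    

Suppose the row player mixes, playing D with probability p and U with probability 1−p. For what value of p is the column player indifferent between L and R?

p = 3/7

For the column player to be willing to mix, the column player must be indifferent between L and R, which pins down the row player's mix.
  the column player's payoff to L: p·0 + (1−p)·4 = -4p + 4
  the column player's payoff to R: p·4 + (1−p)·1 = 3p + 1
  -4p + 4 = 3p + 1  ⇒  -7p = -3  ⇒  p = 3/7.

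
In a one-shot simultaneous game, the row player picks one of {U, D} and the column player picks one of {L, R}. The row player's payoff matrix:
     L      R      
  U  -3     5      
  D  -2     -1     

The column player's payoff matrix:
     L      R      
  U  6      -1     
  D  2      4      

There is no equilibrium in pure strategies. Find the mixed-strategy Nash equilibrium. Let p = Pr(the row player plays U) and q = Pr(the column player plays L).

The row player's mix must leave the column player indifferent between L and R.
  the column player's payoff from L: p·6 + (1−p)·2 = 4p + 2
  the column player's payoff from R: p·(-1) + (1−p)·4 = -5p + 4
  4p + 2 = -5p + 4  ⇒  9p = 2  ⇒  p = 2/9.
In a mixed equilibrium the row player is indifferent between U and D; this condition fixes q.
  the row player's expected payoff from U: q·(-3) + (1−q)·5 = -8q + 5
  the row player's expected payoff from D: q·(-2) + (1−q)·(-1) = -q - 1
  -8q + 5 = -q - 1  ⇒  -7q = -6  ⇒  q = 6/7.

p = 2/9, q = 6/7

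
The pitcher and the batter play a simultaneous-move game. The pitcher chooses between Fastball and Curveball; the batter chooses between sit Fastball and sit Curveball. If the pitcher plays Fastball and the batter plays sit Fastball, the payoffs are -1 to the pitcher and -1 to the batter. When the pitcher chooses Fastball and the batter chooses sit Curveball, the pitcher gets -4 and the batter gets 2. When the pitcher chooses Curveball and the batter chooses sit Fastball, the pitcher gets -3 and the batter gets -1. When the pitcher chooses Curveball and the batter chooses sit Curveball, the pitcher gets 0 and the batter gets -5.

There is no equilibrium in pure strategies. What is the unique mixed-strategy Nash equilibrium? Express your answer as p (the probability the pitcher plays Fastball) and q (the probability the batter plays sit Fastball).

p = 4/7, q = 2/3

For the batter to be willing to mix, the batter must be indifferent between sit Fastball and sit Curveball, which pins down the pitcher's mix.
  the batter's expected payoff from sit Fastball: p·(-1) + (1−p)·(-1) = -1
  the batter's expected payoff from sit Curveball: p·2 + (1−p)·(-5) = 7p - 5
  -1 = 7p - 5  ⇒  -7p = -4  ⇒  p = 4/7.
In a mixed equilibrium the pitcher is indifferent between Fastball and Curveball; this condition fixes q.
  the pitcher's payoff from Fastball: q·(-1) + (1−q)·(-4) = 3q - 4
  the pitcher's payoff from Curveball: q·(-3) + (1−q)·0 = -3q
  3q - 4 = -3q  ⇒  6q = 4  ⇒  q = 2/3.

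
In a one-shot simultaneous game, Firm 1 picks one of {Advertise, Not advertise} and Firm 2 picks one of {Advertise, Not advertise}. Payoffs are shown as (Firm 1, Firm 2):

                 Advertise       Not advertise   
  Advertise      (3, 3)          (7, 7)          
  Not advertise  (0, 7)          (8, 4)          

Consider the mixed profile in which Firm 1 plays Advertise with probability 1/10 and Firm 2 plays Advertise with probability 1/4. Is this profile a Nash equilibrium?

No

Given Firm 1's mix p = 1/10, Firm 2's payoff from Advertise is 33/5 but from Not advertise is 43/10. Firm 2 strictly prefers Advertise, so Firm 2 would not mix.
So the proposed profile is not a Nash equilibrium.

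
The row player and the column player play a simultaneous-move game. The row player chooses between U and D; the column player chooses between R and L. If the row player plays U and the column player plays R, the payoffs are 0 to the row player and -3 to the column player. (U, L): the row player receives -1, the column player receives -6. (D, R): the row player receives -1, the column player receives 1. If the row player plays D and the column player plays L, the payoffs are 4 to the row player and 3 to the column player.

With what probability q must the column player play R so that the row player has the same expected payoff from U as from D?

Set the row player's expected payoff from U equal to that from D:
  the row player's payoff to U: q·0 + (1−q)·(-1) = q - 1
  the row player's payoff to D: q·(-1) + (1−q)·4 = -5q + 4
  q - 1 = -5q + 4  ⇒  6q = 5  ⇒  q = 5/6.

q = 5/6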